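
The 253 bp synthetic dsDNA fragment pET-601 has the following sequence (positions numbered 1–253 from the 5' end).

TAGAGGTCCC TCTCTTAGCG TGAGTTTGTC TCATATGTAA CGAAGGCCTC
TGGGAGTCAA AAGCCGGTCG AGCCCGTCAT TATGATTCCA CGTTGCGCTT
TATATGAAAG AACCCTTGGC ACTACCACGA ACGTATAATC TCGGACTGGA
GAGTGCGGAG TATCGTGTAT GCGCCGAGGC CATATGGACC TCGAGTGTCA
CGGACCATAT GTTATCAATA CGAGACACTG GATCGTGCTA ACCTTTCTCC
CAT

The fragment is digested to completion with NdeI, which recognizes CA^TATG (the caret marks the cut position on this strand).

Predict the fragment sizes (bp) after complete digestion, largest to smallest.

149, 46, 33, 25 bp

NdeI sites (CATATG) start at positions 32, 181, 206.
NdeI cuts after base 2 of each site, so after positions 33, 182, 207.
Linear molecule, 3 cuts → 4 fragments:
  1–33 → 33 bp
  34–182 → 149 bp
  183–207 → 25 bp
  208–253 → 46 bp
Sorted largest to smallest: 149, 46, 33, 25 bp.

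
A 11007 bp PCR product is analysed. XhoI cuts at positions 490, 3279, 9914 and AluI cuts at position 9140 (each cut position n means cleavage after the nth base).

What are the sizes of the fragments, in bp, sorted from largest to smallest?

Combined cut positions (sorted): 490, 3279, 9140, 9914.
Linear molecule, 4 cuts → 5 fragments:
  490 − 0 = 490 bp
  3279 − 490 = 2789 bp
  9140 − 3279 = 5861 bp
  9914 − 9140 = 774 bp
  11007 − 9914 = 1093 bp
Sorted largest to smallest: 5861, 2789, 1093, 774, 490 bp.

5861, 2789, 1093, 774, 490 bp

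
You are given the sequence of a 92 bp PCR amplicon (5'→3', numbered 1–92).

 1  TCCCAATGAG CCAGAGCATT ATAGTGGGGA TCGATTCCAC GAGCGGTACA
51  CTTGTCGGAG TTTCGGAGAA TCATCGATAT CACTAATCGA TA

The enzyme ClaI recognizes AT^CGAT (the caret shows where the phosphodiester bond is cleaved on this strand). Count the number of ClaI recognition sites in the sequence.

3

ATCGAT occurs starting at positions 30, 73, 86.
ClaI cuts at 3 sites.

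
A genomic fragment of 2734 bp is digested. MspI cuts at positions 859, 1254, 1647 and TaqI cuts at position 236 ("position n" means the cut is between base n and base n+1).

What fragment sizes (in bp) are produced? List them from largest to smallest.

Combined cut positions (sorted): 236, 859, 1254, 1647.
Linear molecule, 4 cuts → 5 fragments:
  236 − 0 = 236 bp
  859 − 236 = 623 bp
  1254 − 859 = 395 bp
  1647 − 1254 = 393 bp
  2734 − 1647 = 1087 bp
Sorted largest to smallest: 1087, 623, 395, 393, 236 bp.

1087, 623, 395, 393, 236 bp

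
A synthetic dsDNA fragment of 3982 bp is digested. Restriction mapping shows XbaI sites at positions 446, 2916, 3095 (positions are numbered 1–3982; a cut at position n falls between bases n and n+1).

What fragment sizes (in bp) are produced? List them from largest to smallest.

Linear molecule, 3 cuts → 4 fragments:
  446 − 0 = 446 bp
  2916 − 446 = 2470 bp
  3095 − 2916 = 179 bp
  3982 − 3095 = 887 bp
Sorted largest to smallest: 2470, 887, 446, 179 bp.

2470, 887, 446, 179 bp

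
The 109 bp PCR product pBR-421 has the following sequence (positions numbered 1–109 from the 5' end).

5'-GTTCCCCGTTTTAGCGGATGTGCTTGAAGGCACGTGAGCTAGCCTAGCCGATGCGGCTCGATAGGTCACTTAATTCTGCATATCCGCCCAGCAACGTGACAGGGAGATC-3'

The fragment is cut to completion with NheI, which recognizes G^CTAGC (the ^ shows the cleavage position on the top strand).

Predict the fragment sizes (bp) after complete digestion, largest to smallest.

The NheI site (GCTAGC) starts at position 38.
NheI cuts after the first base of each site, so after position 38.
Linear molecule, 1 cut → 2 fragments:
  1–38 → 38 bp
  39–109 → 71 bp
Sorted largest to smallest: 71, 38 bp.

71, 38 bp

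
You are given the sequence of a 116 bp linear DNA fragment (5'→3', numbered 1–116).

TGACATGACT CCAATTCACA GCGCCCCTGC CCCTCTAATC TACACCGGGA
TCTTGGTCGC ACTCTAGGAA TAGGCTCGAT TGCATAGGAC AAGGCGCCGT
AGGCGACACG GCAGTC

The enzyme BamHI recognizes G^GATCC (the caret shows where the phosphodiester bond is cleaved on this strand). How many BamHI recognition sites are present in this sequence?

No occurrence of GGATCC is present in the sequence.
BamHI does not cut: 0 sites.

0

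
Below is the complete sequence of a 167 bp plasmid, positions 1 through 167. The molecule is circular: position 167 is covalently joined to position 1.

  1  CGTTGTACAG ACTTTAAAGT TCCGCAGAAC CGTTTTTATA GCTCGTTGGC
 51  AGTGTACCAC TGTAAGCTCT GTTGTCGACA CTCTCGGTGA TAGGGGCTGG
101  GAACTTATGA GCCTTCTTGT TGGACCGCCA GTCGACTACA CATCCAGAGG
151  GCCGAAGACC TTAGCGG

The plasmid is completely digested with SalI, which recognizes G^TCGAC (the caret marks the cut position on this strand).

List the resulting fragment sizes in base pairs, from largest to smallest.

SalI sites (GTCGAC) start at positions 74, 131.
SalI cuts after the first base of each site, so after positions 74, 131.
Circular molecule, 2 cuts → 2 fragments:
  75–131 → 57 bp
  132–167 then 1–74 → 36 + 74 = 110 bp
Sorted largest to smallest: 110, 57 bp.

110, 57 bp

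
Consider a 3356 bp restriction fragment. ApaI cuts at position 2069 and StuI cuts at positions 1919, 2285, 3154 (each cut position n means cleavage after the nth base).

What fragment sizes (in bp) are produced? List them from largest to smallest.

1919, 869, 216, 202, 150 bp

Combined cut positions (sorted): 1919, 2069, 2285, 3154.
Linear molecule, 4 cuts → 5 fragments:
  1919 − 0 = 1919 bp
  2069 − 1919 = 150 bp
  2285 − 2069 = 216 bp
  3154 − 2285 = 869 bp
  3356 − 3154 = 202 bp
Sorted largest to smallest: 1919, 869, 216, 202, 150 bp.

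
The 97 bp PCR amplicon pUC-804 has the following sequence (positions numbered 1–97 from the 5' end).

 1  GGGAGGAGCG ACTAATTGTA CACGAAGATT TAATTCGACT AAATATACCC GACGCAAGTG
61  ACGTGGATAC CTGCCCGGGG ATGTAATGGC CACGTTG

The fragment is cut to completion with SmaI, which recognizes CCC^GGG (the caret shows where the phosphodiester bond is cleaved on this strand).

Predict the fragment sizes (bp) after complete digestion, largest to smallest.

The SmaI site (CCCGGG) starts at position 74.
SmaI cuts after base 3 of each site, so after position 76.
Linear molecule, 1 cut → 2 fragments:
  1–76 → 76 bp
  77–97 → 21 bp
Sorted largest to smallest: 76, 21 bp.

76, 21 bp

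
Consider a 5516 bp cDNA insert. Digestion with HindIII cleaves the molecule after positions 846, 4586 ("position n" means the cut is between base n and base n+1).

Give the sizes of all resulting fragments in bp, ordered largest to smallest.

3740, 930, 846 bp

Linear molecule, 2 cuts → 3 fragments:
  846 − 0 = 846 bp
  4586 − 846 = 3740 bp
  5516 − 4586 = 930 bp
Sorted largest to smallest: 3740, 930, 846 bp.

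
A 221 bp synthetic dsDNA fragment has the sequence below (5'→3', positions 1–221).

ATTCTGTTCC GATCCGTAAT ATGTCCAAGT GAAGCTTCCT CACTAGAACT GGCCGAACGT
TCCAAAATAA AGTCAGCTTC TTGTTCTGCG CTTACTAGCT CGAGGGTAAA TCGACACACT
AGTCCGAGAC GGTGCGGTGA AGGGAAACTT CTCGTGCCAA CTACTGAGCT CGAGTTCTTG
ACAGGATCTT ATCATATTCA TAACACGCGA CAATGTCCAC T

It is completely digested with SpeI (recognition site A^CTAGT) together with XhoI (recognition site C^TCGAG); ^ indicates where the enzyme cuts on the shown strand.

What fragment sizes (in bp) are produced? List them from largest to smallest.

The SpeI site (ACTAGT) starts at position 118.
SpeI cuts after the first base of each site, so after position 118.
XhoI sites (CTCGAG) start at positions 99, 169.
XhoI cuts after the first base of each site, so after positions 99, 169.
Combined cut positions: 99, 118, 169.
Linear molecule, 3 cuts → 4 fragments:
  1–99 → 99 bp
  100–118 → 19 bp
  119–169 → 51 bp
  170–221 → 52 bp
Sorted largest to smallest: 99, 52, 51, 19 bp.

99, 52, 51, 19 bp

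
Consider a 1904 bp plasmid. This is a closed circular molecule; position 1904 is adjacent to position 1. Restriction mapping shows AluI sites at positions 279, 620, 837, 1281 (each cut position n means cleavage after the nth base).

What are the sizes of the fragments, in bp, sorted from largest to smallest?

Circular molecule, 4 cuts → 4 fragments:
  620 − 279 = 341 bp
  837 − 620 = 217 bp
  1281 − 837 = 444 bp
  wrap: 1904 − 1281 + 279 = 902 bp
Sorted largest to smallest: 902, 444, 341, 217 bp.

902, 444, 341, 217 bp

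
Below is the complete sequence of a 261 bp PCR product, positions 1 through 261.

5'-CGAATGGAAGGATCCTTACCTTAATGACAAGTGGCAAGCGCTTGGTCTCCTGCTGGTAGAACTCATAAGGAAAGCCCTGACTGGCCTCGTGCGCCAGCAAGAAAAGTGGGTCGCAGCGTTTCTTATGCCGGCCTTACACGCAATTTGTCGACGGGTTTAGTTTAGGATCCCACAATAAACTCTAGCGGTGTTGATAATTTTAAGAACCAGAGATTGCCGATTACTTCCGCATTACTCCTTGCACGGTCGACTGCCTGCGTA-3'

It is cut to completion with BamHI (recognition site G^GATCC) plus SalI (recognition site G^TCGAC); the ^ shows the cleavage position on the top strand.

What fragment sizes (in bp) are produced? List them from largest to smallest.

BamHI sites (GGATCC) start at positions 10, 165.
BamHI cuts after the first base of each site, so after positions 10, 165.
SalI sites (GTCGAC) start at positions 147, 246.
SalI cuts after the first base of each site, so after positions 147, 246.
Combined cut positions: 10, 147, 165, 246.
Linear molecule, 4 cuts → 5 fragments:
  1–10 → 10 bp
  11–147 → 137 bp
  148–165 → 18 bp
  166–246 → 81 bp
  247–261 → 15 bp
Sorted largest to smallest: 137, 81, 18, 15, 10 bp.

137, 81, 18, 15, 10 bp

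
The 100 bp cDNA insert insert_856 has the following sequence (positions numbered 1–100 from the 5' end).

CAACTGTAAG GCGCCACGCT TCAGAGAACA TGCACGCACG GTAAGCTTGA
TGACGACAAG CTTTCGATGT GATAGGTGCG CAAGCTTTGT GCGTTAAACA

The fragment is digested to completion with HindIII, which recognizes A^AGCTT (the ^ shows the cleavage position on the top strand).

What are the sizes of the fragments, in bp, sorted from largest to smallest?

HindIII sites (AAGCTT) start at positions 43, 58, 82.
HindIII cuts after the first base of each site, so after positions 43, 58, 82.
Linear molecule, 3 cuts → 4 fragments:
  1–43 → 43 bp
  44–58 → 15 bp
  59–82 → 24 bp
  83–100 → 18 bp
Sorted largest to smallest: 43, 24, 18, 15 bp.

43, 24, 18, 15 bp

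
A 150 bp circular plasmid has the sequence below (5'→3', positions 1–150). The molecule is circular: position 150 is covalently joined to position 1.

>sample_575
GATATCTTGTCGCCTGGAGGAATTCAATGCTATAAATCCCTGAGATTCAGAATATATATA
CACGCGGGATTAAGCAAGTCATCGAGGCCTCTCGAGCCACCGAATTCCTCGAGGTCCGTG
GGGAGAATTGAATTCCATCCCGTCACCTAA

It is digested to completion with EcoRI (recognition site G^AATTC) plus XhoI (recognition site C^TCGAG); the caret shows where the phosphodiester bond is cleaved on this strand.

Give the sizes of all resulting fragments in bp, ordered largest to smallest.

EcoRI sites (GAATTC) start at positions 20, 102, 130.
EcoRI cuts after the first base of each site, so after positions 20, 102, 130.
XhoI sites (CTCGAG) start at positions 91, 108.
XhoI cuts after the first base of each site, so after positions 91, 108.
Combined cut positions: 20, 91, 102, 108, 130.
Circular molecule, 5 cuts → 5 fragments:
  21–91 → 71 bp
  92–102 → 11 bp
  103–108 → 6 bp
  109–130 → 22 bp
  131–150 then 1–20 → 20 + 20 = 40 bp
Sorted largest to smallest: 71, 40, 22, 11, 6 bp.

71, 40, 22, 11, 6 bp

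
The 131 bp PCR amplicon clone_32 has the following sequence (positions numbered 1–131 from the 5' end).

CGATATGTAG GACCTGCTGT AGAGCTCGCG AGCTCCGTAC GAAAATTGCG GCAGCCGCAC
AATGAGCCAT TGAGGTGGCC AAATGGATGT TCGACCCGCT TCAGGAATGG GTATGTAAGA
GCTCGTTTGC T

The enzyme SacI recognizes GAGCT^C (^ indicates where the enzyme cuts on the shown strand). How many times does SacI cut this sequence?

GAGCTC occurs starting at positions 22, 30, 119.
SacI cuts at 3 sites.

3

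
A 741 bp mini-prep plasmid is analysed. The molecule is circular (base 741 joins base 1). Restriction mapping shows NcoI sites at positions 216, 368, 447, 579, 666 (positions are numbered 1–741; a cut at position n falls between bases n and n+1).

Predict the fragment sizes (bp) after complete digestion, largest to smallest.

Circular molecule, 5 cuts → 5 fragments:
  368 − 216 = 152 bp
  447 − 368 = 79 bp
  579 − 447 = 132 bp
  666 − 579 = 87 bp
  wrap: 741 − 666 + 216 = 291 bp
Sorted largest to smallest: 291, 152, 132, 87, 79 bp.

291, 152, 132, 87, 79 bp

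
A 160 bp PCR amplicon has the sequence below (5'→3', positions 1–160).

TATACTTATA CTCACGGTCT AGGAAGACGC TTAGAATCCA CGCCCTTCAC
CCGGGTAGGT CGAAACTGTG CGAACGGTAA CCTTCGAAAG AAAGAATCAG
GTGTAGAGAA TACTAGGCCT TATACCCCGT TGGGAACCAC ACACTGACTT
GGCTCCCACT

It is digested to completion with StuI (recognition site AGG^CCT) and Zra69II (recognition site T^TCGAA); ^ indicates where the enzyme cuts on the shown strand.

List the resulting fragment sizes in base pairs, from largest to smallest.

The StuI site (AGGCCT) starts at position 115.
StuI cuts after base 3 of each site, so after position 117.
The Zra69II site (TTCGAA) starts at position 83.
Zra69II cuts after the first base of each site, so after position 83.
Combined cut positions: 83, 117.
Linear molecule, 2 cuts → 3 fragments:
  1–83 → 83 bp
  84–117 → 34 bp
  118–160 → 43 bp
Sorted largest to smallest: 83, 43, 34 bp.

83, 43, 34 bp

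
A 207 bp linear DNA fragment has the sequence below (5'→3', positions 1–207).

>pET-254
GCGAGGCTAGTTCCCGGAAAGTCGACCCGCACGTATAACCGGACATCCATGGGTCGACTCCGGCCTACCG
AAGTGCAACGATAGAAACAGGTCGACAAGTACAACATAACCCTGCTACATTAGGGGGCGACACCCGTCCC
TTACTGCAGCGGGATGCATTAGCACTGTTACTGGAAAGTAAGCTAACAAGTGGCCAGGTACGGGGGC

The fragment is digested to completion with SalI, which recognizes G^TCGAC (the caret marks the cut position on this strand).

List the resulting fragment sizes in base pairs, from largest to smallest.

SalI sites (GTCGAC) start at positions 21, 53, 91.
SalI cuts after the first base of each site, so after positions 21, 53, 91.
Linear molecule, 3 cuts → 4 fragments:
  1–21 → 21 bp
  22–53 → 32 bp
  54–91 → 38 bp
  92–207 → 116 bp
Sorted largest to smallest: 116, 38, 32, 21 bp.

116, 38, 32, 21 bp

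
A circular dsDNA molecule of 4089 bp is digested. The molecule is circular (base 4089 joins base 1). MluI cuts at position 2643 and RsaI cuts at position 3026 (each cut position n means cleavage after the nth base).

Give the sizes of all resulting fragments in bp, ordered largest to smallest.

Combined cut positions (sorted): 2643, 3026.
Circular molecule, 2 cuts → 2 fragments:
  3026 − 2643 = 383 bp
  wrap: 4089 − 3026 + 2643 = 3706 bp
Sorted largest to smallest: 3706, 383 bp.

3706, 383 bp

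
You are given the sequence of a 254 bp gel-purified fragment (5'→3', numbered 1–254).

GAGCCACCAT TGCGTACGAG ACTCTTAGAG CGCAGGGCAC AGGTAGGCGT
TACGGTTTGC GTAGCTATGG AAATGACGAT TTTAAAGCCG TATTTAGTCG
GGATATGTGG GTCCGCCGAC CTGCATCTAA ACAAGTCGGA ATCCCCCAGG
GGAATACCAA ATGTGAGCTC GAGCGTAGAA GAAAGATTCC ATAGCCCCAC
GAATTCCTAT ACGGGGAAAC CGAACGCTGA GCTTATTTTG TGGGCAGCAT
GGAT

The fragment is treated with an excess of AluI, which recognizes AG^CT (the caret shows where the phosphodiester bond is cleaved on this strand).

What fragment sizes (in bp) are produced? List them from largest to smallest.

103, 64, 64, 23 bp

AluI sites (AGCT) start at positions 63, 166, 230.
AluI cuts after base 2 of each site, so after positions 64, 167, 231.
Linear molecule, 3 cuts → 4 fragments:
  1–64 → 64 bp
  65–167 → 103 bp
  168–231 → 64 bp
  232–254 → 23 bp
Sorted largest to smallest: 103, 64, 64, 23 bp.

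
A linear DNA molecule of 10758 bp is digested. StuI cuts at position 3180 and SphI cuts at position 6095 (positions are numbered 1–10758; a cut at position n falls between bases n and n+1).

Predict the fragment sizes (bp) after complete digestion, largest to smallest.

Combined cut positions (sorted): 3180, 6095.
Linear molecule, 2 cuts → 3 fragments:
  3180 − 0 = 3180 bp
  6095 − 3180 = 2915 bp
  10758 − 6095 = 4663 bp
Sorted largest to smallest: 4663, 3180, 2915 bp.

4663, 3180, 2915 bp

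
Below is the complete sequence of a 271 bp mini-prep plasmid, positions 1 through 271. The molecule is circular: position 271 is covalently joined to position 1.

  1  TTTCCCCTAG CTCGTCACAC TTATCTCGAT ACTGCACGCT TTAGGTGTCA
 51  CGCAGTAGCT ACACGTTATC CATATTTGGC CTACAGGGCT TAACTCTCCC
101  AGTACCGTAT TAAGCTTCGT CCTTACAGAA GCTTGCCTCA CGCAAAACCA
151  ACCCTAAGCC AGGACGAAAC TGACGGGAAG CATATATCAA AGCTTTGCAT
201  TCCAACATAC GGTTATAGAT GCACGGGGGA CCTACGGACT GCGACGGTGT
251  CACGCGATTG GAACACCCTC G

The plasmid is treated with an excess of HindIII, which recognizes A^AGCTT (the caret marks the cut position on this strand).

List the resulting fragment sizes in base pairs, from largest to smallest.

193, 61, 17 bp

HindIII sites (AAGCTT) start at positions 112, 129, 190.
HindIII cuts after the first base of each site, so after positions 112, 129, 190.
Circular molecule, 3 cuts → 3 fragments:
  113–129 → 17 bp
  130–190 → 61 bp
  191–271 then 1–112 → 81 + 112 = 193 bp
Sorted largest to smallest: 193, 61, 17 bp.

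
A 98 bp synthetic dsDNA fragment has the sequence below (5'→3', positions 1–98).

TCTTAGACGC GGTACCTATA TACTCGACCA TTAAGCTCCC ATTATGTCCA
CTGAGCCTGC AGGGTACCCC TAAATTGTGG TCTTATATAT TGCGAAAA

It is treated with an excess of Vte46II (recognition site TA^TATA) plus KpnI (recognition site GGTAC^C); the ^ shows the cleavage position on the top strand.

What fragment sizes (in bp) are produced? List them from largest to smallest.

49, 18, 15, 13, 3 bp

Vte46II sites (TATATA) start at positions 17, 84.
Vte46II cuts after base 2 of each site, so after positions 18, 85.
KpnI sites (GGTACC) start at positions 11, 63.
KpnI cuts after base 5 of each site (before the last base), so after positions 15, 67.
Combined cut positions: 15, 18, 67, 85.
Linear molecule, 4 cuts → 5 fragments:
  1–15 → 15 bp
  16–18 → 3 bp
  19–67 → 49 bp
  68–85 → 18 bp
  86–98 → 13 bp
Sorted largest to smallest: 49, 18, 15, 13, 3 bp.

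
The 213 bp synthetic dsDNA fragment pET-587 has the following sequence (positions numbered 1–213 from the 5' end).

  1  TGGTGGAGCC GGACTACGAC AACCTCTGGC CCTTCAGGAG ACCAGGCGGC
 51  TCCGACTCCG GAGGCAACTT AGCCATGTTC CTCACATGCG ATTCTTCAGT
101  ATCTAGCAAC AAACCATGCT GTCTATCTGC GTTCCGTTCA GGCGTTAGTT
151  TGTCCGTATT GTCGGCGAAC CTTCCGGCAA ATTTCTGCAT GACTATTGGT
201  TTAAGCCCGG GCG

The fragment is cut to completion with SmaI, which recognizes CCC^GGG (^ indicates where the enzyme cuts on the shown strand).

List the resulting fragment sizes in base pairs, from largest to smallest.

The SmaI site (CCCGGG) starts at position 206.
SmaI cuts after base 3 of each site, so after position 208.
Linear molecule, 1 cut → 2 fragments:
  1–208 → 208 bp
  209–213 → 5 bp
Sorted largest to smallest: 208, 5 bp.

208, 5 bp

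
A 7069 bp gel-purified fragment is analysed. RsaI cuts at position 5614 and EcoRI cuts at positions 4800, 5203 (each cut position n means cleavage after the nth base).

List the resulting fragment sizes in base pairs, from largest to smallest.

4800, 1455, 411, 403 bp

Combined cut positions (sorted): 4800, 5203, 5614.
Linear molecule, 3 cuts → 4 fragments:
  4800 − 0 = 4800 bp
  5203 − 4800 = 403 bp
  5614 − 5203 = 411 bp
  7069 − 5614 = 1455 bp
Sorted largest to smallest: 4800, 1455, 411, 403 bp.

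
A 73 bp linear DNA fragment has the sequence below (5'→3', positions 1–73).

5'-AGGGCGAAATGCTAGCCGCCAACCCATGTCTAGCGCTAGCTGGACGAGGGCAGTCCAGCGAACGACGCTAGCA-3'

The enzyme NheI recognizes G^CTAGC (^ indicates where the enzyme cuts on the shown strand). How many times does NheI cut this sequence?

3

GCTAGC occurs starting at positions 11, 35, 67.
NheI cuts at 3 sites.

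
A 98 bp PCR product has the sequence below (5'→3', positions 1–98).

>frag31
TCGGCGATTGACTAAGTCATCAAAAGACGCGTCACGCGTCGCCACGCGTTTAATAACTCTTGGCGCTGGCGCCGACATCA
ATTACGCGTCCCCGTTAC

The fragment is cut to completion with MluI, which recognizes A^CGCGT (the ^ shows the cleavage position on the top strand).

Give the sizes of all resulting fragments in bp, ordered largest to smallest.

MluI sites (ACGCGT) start at positions 27, 34, 44, 84.
MluI cuts after the first base of each site, so after positions 27, 34, 44, 84.
Linear molecule, 4 cuts → 5 fragments:
  1–27 → 27 bp
  28–34 → 7 bp
  35–44 → 10 bp
  45–84 → 40 bp
  85–98 → 14 bp
Sorted largest to smallest: 40, 27, 14, 10, 7 bp.

40, 27, 14, 10, 7 bp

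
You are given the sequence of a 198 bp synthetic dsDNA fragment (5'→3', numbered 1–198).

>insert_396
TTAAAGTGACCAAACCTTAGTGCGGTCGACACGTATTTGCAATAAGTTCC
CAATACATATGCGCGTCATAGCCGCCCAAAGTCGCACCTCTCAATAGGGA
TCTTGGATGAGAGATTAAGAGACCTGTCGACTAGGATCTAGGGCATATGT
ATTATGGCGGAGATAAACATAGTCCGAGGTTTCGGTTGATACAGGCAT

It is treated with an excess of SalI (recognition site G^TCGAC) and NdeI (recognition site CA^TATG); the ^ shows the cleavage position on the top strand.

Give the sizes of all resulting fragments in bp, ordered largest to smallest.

69, 53, 32, 25, 19 bp

SalI sites (GTCGAC) start at positions 25, 126.
SalI cuts after the first base of each site, so after positions 25, 126.
NdeI sites (CATATG) start at positions 56, 144.
NdeI cuts after base 2 of each site, so after positions 57, 145.
Combined cut positions: 25, 57, 126, 145.
Linear molecule, 4 cuts → 5 fragments:
  1–25 → 25 bp
  26–57 → 32 bp
  58–126 → 69 bp
  127–145 → 19 bp
  146–198 → 53 bp
Sorted largest to smallest: 69, 53, 32, 25, 19 bp.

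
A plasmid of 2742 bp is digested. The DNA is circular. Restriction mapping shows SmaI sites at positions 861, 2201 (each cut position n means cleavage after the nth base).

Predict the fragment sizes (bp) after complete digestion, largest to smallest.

Circular molecule, 2 cuts → 2 fragments:
  2201 − 861 = 1340 bp
  wrap: 2742 − 2201 + 861 = 1402 bp
Sorted largest to smallest: 1402, 1340 bp.

1402, 1340 bp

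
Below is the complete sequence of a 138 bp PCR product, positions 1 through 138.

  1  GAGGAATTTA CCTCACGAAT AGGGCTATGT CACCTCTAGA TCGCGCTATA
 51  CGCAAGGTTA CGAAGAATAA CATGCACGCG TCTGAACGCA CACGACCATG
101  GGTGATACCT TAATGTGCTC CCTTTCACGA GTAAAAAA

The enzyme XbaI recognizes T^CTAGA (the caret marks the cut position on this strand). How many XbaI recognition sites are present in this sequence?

1

TCTAGA occurs starting at position 35.
XbaI cuts at 1 site.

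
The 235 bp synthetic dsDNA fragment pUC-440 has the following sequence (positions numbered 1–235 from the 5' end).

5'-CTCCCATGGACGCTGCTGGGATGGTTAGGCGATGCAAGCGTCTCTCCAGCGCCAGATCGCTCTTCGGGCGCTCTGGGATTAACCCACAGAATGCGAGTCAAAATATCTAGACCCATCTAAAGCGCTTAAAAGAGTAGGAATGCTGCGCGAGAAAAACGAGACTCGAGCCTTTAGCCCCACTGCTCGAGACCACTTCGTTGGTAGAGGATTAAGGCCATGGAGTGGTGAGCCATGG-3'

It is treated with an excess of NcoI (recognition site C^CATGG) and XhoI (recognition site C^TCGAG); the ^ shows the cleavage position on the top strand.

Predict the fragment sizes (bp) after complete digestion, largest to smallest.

158, 32, 21, 15, 5, 4 bp

NcoI sites (CCATGG) start at positions 4, 215, 230.
NcoI cuts after the first base of each site, so after positions 4, 215, 230.
XhoI sites (CTCGAG) start at positions 162, 183.
XhoI cuts after the first base of each site, so after positions 162, 183.
Combined cut positions: 4, 162, 183, 215, 230.
Linear molecule, 5 cuts → 6 fragments:
  1–4 → 4 bp
  5–162 → 158 bp
  163–183 → 21 bp
  184–215 → 32 bp
  216–230 → 15 bp
  231–235 → 5 bp
Sorted largest to smallest: 158, 32, 21, 15, 5, 4 bp.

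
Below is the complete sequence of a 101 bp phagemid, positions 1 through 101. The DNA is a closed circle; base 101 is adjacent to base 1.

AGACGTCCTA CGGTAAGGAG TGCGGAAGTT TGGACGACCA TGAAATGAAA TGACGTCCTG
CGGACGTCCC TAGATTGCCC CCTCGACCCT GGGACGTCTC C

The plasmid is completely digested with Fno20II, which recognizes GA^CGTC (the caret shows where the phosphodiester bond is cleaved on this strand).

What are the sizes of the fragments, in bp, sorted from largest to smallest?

50, 30, 11, 10 bp

Fno20II sites (GACGTC) start at positions 2, 52, 63, 93.
Fno20II cuts after base 2 of each site, so after positions 3, 53, 64, 94.
Circular molecule, 4 cuts → 4 fragments:
  4–53 → 50 bp
  54–64 → 11 bp
  65–94 → 30 bp
  95–101 then 1–3 → 7 + 3 = 10 bp
Sorted largest to smallest: 50, 30, 11, 10 bp.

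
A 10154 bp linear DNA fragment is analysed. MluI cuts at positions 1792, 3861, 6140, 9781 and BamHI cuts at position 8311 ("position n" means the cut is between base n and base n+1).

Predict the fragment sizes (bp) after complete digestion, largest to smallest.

Combined cut positions (sorted): 1792, 3861, 6140, 8311, 9781.
Linear molecule, 5 cuts → 6 fragments:
  1792 − 0 = 1792 bp
  3861 − 1792 = 2069 bp
  6140 − 3861 = 2279 bp
  8311 − 6140 = 2171 bp
  9781 − 8311 = 1470 bp
  10154 − 9781 = 373 bp
Sorted largest to smallest: 2279, 2171, 2069, 1792, 1470, 373 bp.

2279, 2171, 2069, 1792, 1470, 373 bp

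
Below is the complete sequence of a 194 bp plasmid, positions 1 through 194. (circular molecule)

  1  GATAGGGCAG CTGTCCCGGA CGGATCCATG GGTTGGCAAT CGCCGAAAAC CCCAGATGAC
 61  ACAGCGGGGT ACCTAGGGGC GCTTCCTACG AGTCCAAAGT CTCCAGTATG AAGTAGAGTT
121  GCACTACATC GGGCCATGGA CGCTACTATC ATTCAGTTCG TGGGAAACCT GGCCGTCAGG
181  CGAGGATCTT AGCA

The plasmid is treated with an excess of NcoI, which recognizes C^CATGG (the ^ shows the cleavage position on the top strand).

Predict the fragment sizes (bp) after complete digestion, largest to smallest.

108, 86 bp

NcoI sites (CCATGG) start at positions 26, 134.
NcoI cuts after the first base of each site, so after positions 26, 134.
Circular molecule, 2 cuts → 2 fragments:
  27–134 → 108 bp
  135–194 then 1–26 → 60 + 26 = 86 bp
Sorted largest to smallest: 108, 86 bp.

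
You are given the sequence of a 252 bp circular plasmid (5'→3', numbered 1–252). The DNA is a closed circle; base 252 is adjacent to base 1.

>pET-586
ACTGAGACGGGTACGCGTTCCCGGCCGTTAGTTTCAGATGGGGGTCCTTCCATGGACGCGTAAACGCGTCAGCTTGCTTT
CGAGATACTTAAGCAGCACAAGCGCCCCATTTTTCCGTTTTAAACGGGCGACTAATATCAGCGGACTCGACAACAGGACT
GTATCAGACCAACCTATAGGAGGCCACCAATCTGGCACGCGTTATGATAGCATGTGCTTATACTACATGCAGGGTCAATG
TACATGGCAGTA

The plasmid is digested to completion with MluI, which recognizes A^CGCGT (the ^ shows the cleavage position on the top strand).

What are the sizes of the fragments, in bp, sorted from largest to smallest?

133, 68, 43, 8 bp

MluI sites (ACGCGT) start at positions 13, 56, 64, 197.
MluI cuts after the first base of each site, so after positions 13, 56, 64, 197.
Circular molecule, 4 cuts → 4 fragments:
  14–56 → 43 bp
  57–64 → 8 bp
  65–197 → 133 bp
  198–252 then 1–13 → 55 + 13 = 68 bp
Sorted largest to smallest: 133, 68, 43, 8 bp.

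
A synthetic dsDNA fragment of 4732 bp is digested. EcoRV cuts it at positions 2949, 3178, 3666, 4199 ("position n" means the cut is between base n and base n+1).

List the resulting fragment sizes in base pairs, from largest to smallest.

2949, 533, 533, 488, 229 bp

Linear molecule, 4 cuts → 5 fragments:
  2949 − 0 = 2949 bp
  3178 − 2949 = 229 bp
  3666 − 3178 = 488 bp
  4199 − 3666 = 533 bp
  4732 − 4199 = 533 bp
Sorted largest to smallest: 2949, 533, 533, 488, 229 bp.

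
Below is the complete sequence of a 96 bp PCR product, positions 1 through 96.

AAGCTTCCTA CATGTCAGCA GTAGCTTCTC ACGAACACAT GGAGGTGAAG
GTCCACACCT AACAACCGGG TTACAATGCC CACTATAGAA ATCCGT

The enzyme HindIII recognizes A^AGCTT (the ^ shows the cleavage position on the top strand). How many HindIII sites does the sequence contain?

1

AAGCTT occurs starting at position 1.
HindIII cuts at 1 site.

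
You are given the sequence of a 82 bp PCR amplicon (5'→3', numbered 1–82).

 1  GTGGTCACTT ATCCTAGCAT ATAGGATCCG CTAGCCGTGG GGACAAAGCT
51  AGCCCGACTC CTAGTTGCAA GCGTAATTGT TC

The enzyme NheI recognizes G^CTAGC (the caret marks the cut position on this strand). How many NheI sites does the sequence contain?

2

GCTAGC occurs starting at positions 30, 48.
NheI cuts at 2 sites.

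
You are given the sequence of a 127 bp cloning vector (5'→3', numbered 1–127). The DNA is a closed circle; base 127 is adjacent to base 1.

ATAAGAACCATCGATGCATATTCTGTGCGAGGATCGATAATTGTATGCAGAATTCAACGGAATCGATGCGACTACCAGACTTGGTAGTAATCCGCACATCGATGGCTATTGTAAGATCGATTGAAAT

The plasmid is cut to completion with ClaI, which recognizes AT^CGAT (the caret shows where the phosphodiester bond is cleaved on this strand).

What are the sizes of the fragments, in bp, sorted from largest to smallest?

36, 29, 23, 21, 18 bp

ClaI sites (ATCGAT) start at positions 10, 33, 62, 98, 116.
ClaI cuts after base 2 of each site, so after positions 11, 34, 63, 99, 117.
Circular molecule, 5 cuts → 5 fragments:
  12–34 → 23 bp
  35–63 → 29 bp
  64–99 → 36 bp
  100–117 → 18 bp
  118–127 then 1–11 → 10 + 11 = 21 bp
Sorted largest to smallest: 36, 29, 23, 21, 18 bp.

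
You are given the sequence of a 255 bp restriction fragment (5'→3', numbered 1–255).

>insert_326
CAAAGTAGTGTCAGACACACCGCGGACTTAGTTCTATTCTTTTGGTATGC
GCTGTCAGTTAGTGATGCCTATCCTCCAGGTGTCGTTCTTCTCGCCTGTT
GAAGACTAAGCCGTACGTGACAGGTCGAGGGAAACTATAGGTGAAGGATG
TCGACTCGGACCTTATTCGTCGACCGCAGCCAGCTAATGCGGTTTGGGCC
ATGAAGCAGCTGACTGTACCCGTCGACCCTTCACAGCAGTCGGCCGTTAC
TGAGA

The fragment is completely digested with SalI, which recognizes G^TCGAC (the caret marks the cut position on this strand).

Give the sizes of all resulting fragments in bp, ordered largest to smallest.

150, 53, 33, 19 bp

SalI sites (GTCGAC) start at positions 150, 169, 222.
SalI cuts after the first base of each site, so after positions 150, 169, 222.
Linear molecule, 3 cuts → 4 fragments:
  1–150 → 150 bp
  151–169 → 19 bp
  170–222 → 53 bp
  223–255 → 33 bp
Sorted largest to smallest: 150, 53, 33, 19 bp.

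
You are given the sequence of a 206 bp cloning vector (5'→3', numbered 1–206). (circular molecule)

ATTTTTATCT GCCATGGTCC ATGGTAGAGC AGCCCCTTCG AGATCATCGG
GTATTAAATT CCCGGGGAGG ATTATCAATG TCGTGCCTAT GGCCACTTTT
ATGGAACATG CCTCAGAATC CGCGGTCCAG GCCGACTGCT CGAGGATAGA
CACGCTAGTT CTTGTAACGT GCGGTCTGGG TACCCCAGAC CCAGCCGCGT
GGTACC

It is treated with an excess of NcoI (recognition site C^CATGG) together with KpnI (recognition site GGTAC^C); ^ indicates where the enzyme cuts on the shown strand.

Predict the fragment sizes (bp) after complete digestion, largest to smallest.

NcoI sites (CCATGG) start at positions 12, 19.
NcoI cuts after the first base of each site, so after positions 12, 19.
KpnI sites (GGTACC) start at positions 179, 201.
KpnI cuts after base 5 of each site (before the last base), so after positions 183, 205.
Combined cut positions: 12, 19, 183, 205.
Circular molecule, 4 cuts → 4 fragments:
  13–19 → 7 bp
  20–183 → 164 bp
  184–205 → 22 bp
  206–206 then 1–12 → 1 + 12 = 13 bp
Sorted largest to smallest: 164, 22, 13, 7 bp.

164, 22, 13, 7 bp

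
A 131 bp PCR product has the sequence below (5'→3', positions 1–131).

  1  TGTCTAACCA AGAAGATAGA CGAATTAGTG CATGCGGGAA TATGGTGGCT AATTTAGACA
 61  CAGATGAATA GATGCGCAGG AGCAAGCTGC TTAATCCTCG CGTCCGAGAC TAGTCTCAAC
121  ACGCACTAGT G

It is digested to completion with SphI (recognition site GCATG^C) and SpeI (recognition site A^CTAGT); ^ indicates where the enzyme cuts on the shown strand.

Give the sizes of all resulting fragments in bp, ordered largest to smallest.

75, 34, 16, 6 bp

The SphI site (GCATGC) starts at position 30.
SphI cuts after base 5 of each site (before the last base), so after position 34.
SpeI sites (ACTAGT) start at positions 109, 125.
SpeI cuts after the first base of each site, so after positions 109, 125.
Combined cut positions: 34, 109, 125.
Linear molecule, 3 cuts → 4 fragments:
  1–34 → 34 bp
  35–109 → 75 bp
  110–125 → 16 bp
  126–131 → 6 bp
Sorted largest to smallest: 75, 34, 16, 6 bp.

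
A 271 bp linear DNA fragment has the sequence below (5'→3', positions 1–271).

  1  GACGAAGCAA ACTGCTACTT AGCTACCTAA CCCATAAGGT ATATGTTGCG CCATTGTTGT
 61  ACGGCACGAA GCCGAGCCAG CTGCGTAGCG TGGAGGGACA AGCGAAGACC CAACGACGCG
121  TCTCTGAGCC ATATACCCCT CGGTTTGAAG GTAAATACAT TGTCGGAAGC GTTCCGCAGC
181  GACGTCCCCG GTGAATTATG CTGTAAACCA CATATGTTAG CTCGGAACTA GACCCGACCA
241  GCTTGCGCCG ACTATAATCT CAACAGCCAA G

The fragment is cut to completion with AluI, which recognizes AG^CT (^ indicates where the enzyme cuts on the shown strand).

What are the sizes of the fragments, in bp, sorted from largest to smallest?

AluI sites (AGCT) start at positions 21, 79, 219, 240.
AluI cuts after base 2 of each site, so after positions 22, 80, 220, 241.
Linear molecule, 4 cuts → 5 fragments:
  1–22 → 22 bp
  23–80 → 58 bp
  81–220 → 140 bp
  221–241 → 21 bp
  242–271 → 30 bp
Sorted largest to smallest: 140, 58, 30, 22, 21 bp.

140, 58, 30, 22, 21 bp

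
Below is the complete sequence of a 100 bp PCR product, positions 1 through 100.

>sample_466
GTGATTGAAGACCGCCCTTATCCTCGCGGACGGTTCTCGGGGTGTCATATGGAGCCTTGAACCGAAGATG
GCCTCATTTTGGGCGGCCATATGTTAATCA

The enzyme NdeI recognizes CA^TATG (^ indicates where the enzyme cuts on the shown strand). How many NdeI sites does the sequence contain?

2

CATATG occurs starting at positions 46, 88.
NdeI cuts at 2 sites.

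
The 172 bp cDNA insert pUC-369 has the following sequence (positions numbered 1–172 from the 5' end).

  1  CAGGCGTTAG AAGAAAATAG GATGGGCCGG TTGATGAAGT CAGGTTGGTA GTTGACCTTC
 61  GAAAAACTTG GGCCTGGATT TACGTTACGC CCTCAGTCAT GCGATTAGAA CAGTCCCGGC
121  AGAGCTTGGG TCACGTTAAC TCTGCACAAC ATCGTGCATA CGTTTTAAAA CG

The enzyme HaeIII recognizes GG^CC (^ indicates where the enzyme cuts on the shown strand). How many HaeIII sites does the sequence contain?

2

GGCC occurs starting at positions 25, 71.
HaeIII cuts at 2 sites.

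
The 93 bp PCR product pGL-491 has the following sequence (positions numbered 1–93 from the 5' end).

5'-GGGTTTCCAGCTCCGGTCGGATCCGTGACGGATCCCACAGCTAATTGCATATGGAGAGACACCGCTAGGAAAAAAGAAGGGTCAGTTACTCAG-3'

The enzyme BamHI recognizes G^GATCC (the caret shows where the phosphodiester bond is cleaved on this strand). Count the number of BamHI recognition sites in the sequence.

GGATCC occurs starting at positions 19, 30.
BamHI cuts at 2 sites.

2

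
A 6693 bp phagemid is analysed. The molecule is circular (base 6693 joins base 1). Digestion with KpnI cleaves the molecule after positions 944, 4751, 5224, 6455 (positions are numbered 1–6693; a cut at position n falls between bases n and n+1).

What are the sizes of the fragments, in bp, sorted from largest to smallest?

Circular molecule, 4 cuts → 4 fragments:
  4751 − 944 = 3807 bp
  5224 − 4751 = 473 bp
  6455 − 5224 = 1231 bp
  wrap: 6693 − 6455 + 944 = 1182 bp
Sorted largest to smallest: 3807, 1231, 1182, 473 bp.

3807, 1231, 1182, 473 bp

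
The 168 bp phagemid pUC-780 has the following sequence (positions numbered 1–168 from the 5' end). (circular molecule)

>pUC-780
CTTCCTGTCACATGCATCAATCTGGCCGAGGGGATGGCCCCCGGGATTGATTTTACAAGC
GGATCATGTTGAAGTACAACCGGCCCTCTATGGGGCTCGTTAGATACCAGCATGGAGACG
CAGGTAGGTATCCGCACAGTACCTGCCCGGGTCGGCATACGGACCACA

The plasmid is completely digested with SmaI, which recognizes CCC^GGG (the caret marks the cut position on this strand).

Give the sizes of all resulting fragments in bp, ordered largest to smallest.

106, 62 bp

SmaI sites (CCCGGG) start at positions 40, 146.
SmaI cuts after base 3 of each site, so after positions 42, 148.
Circular molecule, 2 cuts → 2 fragments:
  43–148 → 106 bp
  149–168 then 1–42 → 20 + 42 = 62 bp
Sorted largest to smallest: 106, 62 bp.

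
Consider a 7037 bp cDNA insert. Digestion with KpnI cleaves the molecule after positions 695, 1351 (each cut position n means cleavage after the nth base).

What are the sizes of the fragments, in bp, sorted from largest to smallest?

5686, 695, 656 bp

Linear molecule, 2 cuts → 3 fragments:
  695 − 0 = 695 bp
  1351 − 695 = 656 bp
  7037 − 1351 = 5686 bp
Sorted largest to smallest: 5686, 695, 656 bp.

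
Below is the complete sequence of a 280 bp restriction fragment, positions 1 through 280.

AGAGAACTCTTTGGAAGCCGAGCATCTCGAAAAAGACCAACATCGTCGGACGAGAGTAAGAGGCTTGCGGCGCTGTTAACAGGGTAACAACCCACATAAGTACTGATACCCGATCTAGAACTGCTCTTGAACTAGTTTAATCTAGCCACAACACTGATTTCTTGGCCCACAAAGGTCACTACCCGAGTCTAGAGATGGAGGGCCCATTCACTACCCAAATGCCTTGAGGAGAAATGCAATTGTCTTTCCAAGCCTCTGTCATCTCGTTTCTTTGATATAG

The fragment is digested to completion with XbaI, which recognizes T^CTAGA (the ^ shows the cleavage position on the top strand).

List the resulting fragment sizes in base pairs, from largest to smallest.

114, 92, 74 bp

XbaI sites (TCTAGA) start at positions 114, 188.
XbaI cuts after the first base of each site, so after positions 114, 188.
Linear molecule, 2 cuts → 3 fragments:
  1–114 → 114 bp
  115–188 → 74 bp
  189–280 → 92 bp
Sorted largest to smallest: 114, 92, 74 bp.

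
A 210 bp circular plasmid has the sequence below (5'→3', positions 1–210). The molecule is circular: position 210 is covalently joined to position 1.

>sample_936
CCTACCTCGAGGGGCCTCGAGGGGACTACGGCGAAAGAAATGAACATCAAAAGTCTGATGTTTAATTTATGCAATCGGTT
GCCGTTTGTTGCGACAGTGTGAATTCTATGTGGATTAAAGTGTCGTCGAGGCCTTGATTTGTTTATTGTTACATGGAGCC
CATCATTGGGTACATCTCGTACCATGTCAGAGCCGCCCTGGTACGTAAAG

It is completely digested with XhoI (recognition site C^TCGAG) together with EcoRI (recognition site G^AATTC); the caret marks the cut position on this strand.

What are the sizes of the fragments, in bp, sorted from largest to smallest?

115, 85, 10 bp

XhoI sites (CTCGAG) start at positions 6, 16.
XhoI cuts after the first base of each site, so after positions 6, 16.
The EcoRI site (GAATTC) starts at position 101.
EcoRI cuts after the first base of each site, so after position 101.
Combined cut positions: 6, 16, 101.
Circular molecule, 3 cuts → 3 fragments:
  7–16 → 10 bp
  17–101 → 85 bp
  102–210 then 1–6 → 109 + 6 = 115 bp
Sorted largest to smallest: 115, 85, 10 bp.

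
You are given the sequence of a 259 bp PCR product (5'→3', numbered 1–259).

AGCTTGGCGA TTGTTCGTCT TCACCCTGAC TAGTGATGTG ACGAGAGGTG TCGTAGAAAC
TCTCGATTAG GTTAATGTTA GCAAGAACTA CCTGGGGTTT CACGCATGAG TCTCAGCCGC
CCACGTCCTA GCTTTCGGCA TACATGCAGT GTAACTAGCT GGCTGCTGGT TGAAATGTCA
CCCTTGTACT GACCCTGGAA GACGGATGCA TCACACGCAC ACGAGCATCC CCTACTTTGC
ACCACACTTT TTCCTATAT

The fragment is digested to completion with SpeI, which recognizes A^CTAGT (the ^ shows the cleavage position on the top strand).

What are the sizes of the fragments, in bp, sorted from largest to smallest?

The SpeI site (ACTAGT) starts at position 29.
SpeI cuts after the first base of each site, so after position 29.
Linear molecule, 1 cut → 2 fragments:
  1–29 → 29 bp
  30–259 → 230 bp
Sorted largest to smallest: 230, 29 bp.

230, 29 bp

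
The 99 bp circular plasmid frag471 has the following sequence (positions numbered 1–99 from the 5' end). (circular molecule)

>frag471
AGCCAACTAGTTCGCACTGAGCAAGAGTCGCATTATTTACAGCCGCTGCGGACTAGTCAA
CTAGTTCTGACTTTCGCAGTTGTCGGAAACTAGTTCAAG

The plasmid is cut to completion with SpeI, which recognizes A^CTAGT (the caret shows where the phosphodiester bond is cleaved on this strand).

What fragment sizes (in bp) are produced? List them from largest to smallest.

46, 29, 16, 8 bp

SpeI sites (ACTAGT) start at positions 6, 52, 60, 89.
SpeI cuts after the first base of each site, so after positions 6, 52, 60, 89.
Circular molecule, 4 cuts → 4 fragments:
  7–52 → 46 bp
  53–60 → 8 bp
  61–89 → 29 bp
  90–99 then 1–6 → 10 + 6 = 16 bp
Sorted largest to smallest: 46, 29, 16, 8 bp.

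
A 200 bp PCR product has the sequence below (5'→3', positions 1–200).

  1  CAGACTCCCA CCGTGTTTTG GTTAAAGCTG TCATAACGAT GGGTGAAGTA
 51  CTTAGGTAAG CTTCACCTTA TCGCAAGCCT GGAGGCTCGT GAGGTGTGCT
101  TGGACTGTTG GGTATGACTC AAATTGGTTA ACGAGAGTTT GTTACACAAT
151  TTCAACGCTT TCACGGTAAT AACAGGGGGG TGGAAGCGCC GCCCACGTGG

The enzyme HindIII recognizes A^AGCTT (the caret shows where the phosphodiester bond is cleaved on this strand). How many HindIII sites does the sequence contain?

AAGCTT occurs starting at position 58.
HindIII cuts at 1 site.

1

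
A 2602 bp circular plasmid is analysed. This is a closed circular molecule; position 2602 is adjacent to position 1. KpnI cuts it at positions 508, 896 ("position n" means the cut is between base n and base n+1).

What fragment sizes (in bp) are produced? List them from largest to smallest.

2214, 388 bp

Circular molecule, 2 cuts → 2 fragments:
  896 − 508 = 388 bp
  wrap: 2602 − 896 + 508 = 2214 bp
Sorted largest to smallest: 2214, 388 bp.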